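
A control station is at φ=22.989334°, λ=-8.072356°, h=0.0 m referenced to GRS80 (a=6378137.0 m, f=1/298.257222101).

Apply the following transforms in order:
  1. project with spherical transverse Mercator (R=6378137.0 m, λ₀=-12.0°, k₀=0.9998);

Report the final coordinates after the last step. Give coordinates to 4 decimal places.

start: φ=22.989334°, λ=-8.072356°, h=0.000 m
→ tm (R=6378137.0, λ₀=-12.0°): E=402636.6082, N=2564044.7124

E=402636.6082 m, N=2564044.7124 m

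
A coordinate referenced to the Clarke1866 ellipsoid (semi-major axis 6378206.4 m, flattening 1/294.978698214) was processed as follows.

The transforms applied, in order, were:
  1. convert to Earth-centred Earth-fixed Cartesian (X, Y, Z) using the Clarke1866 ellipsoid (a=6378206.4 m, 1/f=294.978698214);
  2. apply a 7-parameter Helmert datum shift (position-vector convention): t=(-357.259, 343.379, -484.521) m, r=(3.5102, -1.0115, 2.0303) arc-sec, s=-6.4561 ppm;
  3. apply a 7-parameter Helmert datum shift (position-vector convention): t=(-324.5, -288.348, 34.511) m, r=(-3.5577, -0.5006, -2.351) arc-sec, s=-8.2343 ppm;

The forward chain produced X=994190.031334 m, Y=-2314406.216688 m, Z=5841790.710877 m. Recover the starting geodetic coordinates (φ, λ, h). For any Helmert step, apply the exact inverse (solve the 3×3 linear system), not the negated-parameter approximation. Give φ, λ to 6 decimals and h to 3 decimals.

start: X=994190.0313, Y=-2314406.2167, Z=5841790.7109 m
→ Helmert⁻¹: X=994563.2758, Y=-2314226.3480, Z=5841761.9730
→ Helmert⁻¹: X=994932.8263, Y=-2314495.0393, Z=5842318.7212
→ geod (Bowring, a=6378206.400): φ=66.81479400°, λ=-66.73856400°, h=2388.0910 m

φ=66.814794°, λ=-66.738564°, h=2388.091 m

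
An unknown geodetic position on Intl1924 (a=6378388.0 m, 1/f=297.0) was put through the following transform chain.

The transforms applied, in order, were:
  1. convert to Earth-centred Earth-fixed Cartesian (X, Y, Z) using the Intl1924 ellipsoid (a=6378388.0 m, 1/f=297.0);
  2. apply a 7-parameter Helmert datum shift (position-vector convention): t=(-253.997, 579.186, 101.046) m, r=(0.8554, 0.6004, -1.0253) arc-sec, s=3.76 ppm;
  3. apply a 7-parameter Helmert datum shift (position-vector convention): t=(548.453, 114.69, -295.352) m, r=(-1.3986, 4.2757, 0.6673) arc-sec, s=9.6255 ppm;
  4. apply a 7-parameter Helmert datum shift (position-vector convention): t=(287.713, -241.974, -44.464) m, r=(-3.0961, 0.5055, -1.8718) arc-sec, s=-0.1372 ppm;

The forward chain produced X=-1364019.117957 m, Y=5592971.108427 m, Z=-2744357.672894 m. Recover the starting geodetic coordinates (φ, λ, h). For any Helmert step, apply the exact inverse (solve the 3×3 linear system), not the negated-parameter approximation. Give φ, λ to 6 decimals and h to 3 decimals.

start: X=-1364019.1180, Y=5592971.1084, Z=-2744357.6729 m
→ Helmert⁻¹: X=-1364351.0500, Y=5593242.6605, Z=-2744232.9727
→ Helmert⁻¹: X=-1364811.3919, Y=5593097.1550, Z=-2743901.5761
→ Helmert⁻¹: X=-1364572.0759, Y=5592478.7785, Z=-2744019.4692
→ geod (Bowring, a=6378388.000): φ=-25.63646900°, λ=103.71230700°, h=2713.6900 m

φ=-25.636469°, λ=103.712307°, h=2713.690 m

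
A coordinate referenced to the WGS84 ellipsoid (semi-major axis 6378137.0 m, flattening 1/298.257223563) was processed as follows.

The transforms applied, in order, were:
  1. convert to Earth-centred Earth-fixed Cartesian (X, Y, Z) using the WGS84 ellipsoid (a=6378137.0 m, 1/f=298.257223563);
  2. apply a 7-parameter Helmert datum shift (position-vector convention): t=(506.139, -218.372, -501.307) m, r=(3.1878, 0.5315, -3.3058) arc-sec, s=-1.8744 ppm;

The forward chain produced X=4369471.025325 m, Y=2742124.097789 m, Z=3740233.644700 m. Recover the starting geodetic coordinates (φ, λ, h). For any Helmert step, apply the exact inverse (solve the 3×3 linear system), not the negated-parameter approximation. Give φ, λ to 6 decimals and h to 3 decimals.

φ=36.131743°, λ=32.117477°, h=1191.653 m

start: X=4369471.0253, Y=2742124.0978, Z=3740233.6447 m
→ Helmert⁻¹: X=4368919.4829, Y=2742475.4429, Z=3740710.8365
→ geod (Bowring, a=6378137.000): φ=36.13174300°, λ=32.11747700°, h=1191.6530 m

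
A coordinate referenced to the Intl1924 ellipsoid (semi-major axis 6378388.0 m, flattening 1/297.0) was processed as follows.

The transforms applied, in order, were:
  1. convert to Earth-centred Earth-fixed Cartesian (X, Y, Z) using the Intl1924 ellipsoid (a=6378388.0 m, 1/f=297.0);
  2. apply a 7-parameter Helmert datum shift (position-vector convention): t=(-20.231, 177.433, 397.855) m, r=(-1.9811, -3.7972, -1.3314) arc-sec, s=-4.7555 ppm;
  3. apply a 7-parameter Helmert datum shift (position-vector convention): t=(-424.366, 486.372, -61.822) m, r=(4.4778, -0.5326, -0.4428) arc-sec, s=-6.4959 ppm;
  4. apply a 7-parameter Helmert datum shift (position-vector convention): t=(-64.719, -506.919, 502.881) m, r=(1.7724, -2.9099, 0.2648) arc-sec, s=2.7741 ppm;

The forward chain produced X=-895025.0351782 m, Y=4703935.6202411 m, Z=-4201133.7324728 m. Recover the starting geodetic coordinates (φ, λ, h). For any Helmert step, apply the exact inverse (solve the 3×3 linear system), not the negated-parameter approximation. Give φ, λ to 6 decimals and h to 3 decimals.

φ=-41.462319°, λ=100.769693°, h=1458.080 m

start: X=-895025.0352, Y=4703935.6202, Z=-4201133.7325 m
→ Helmert⁻¹: X=-895011.0692, Y=4704394.5336, Z=-4201652.7554
→ Helmert⁻¹: X=-894613.4618, Y=4703845.5823, Z=-4201718.0324
→ Helmert⁻¹: X=-894705.2041, Y=4703725.1020, Z=-4202074.2221
→ geod (Bowring, a=6378388.000): φ=-41.46231900°, λ=100.76969300°, h=1458.0800 m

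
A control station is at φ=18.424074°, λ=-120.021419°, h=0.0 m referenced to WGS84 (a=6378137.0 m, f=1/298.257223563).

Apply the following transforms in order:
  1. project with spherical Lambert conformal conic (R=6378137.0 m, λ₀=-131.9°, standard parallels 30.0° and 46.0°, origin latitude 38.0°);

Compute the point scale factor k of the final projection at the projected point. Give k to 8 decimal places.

start: φ=18.424074°, λ=-120.021419°, h=0.000 m
→ into lcc (λ₀=-131.9°): φ=18.42407400°, λ−λ₀=11.87858100°
scale k = 1.04700775

1.04700775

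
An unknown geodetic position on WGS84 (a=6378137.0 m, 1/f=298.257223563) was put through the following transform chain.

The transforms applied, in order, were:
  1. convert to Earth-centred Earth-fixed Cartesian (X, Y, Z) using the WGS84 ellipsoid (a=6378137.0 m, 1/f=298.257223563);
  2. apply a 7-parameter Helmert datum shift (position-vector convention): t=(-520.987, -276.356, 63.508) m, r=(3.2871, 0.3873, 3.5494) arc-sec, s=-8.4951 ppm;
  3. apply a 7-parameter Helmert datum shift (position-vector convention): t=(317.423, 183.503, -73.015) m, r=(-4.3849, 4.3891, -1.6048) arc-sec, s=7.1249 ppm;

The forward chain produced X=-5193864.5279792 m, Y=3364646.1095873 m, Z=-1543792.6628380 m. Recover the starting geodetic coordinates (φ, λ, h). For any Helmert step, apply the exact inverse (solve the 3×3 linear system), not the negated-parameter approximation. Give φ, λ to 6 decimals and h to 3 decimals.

φ=-14.099050°, λ=147.061832°, h=1127.982 m

start: X=-5193864.5280, Y=3364646.1096, Z=-1543792.6628 m
→ Helmert⁻¹: X=-5194138.2701, Y=3364431.0413, Z=-1543747.6518
→ Helmert⁻¹: X=-5193600.6035, Y=3364800.7486, Z=-1543887.6492
→ geod (Bowring, a=6378137.000): φ=-14.09905000°, λ=147.06183200°, h=1127.9820 m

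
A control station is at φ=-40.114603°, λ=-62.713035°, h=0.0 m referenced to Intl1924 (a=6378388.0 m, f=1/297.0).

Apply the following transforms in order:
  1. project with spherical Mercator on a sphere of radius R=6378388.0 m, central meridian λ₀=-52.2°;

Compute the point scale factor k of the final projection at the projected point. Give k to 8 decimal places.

start: φ=-40.114603°, λ=-62.713035°, h=0.000 m
→ into merc (λ₀=-52.2°): φ=-40.11460300°, λ−λ₀=-10.51303500°
scale k = 1.30760454

1.30760454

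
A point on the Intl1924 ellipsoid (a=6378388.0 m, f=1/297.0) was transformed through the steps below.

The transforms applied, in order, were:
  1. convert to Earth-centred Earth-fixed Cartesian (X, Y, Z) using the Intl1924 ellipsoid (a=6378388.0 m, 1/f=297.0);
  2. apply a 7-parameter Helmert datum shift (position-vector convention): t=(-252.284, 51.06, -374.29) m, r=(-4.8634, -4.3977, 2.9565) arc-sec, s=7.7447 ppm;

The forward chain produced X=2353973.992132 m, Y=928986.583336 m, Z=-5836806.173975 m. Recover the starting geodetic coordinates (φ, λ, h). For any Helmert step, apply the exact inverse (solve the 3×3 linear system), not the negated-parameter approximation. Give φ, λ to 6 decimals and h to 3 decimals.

start: X=2353973.9921, Y=928986.5833, Z=-5836806.1740 m
→ Helmert⁻¹: X=2354096.9236, Y=929032.2001, Z=-5836414.9687
→ geod (Bowring, a=6378388.000): φ=-66.69820100°, λ=21.53641500°, h=1198.0760 m

φ=-66.698201°, λ=21.536415°, h=1198.076 m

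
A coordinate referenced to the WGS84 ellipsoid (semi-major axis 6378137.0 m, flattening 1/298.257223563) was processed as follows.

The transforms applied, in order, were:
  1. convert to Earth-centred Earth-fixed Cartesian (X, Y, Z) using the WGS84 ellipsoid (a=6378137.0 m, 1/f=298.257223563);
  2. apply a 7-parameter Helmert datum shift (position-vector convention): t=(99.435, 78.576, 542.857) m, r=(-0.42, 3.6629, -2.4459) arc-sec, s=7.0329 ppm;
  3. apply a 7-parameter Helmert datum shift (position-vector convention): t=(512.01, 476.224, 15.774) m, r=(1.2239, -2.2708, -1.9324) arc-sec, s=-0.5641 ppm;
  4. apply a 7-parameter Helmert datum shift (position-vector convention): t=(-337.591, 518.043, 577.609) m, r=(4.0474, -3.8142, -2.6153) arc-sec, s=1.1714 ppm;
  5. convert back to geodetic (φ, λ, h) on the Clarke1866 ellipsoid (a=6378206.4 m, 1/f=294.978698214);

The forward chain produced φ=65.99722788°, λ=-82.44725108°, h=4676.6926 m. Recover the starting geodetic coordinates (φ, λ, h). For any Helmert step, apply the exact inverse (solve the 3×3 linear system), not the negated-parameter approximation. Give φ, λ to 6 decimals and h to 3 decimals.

φ=65.984327°, λ=-82.452500°, h=3879.553 m

start: φ=65.997228°, λ=-82.447251°, h=4676.693 m
→ ECEF (a=6378206.400, f=1/294.978698214): X=342239.7672, Y=-2581203.7449, Z=5807904.1359
→ Helmert⁻¹: X=342717.0783, Y=-2581600.4642, Z=5807364.0438
→ Helmert⁻¹: X=342293.3854, Y=-2582040.4792, Z=5807363.0982
→ Helmert⁻¹: X=342119.0444, Y=-2582108.6625, Z=5806780.2204
→ geod (Bowring, a=6378137.000): φ=65.98432700°, λ=-82.45250000°, h=3879.5530 m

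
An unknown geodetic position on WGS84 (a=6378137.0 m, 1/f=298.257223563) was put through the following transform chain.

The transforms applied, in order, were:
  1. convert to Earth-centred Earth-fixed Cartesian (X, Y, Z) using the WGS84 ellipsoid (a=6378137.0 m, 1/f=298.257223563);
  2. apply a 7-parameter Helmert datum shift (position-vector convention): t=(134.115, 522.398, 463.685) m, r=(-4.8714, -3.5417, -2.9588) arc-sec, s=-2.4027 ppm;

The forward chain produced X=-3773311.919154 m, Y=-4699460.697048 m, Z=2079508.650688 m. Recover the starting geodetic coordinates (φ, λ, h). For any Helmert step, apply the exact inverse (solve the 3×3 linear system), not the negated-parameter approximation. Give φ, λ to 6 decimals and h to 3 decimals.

φ=19.149672°, λ=-128.758339°, h=-11.159 m

start: X=-3773311.9192, Y=-4699460.6970, Z=2079508.6507 m
→ Helmert⁻¹: X=-3773351.9815, Y=-4700097.6155, Z=2079003.7487
→ geod (Bowring, a=6378137.000): φ=19.14967200°, λ=-128.75833900°, h=-11.1590 m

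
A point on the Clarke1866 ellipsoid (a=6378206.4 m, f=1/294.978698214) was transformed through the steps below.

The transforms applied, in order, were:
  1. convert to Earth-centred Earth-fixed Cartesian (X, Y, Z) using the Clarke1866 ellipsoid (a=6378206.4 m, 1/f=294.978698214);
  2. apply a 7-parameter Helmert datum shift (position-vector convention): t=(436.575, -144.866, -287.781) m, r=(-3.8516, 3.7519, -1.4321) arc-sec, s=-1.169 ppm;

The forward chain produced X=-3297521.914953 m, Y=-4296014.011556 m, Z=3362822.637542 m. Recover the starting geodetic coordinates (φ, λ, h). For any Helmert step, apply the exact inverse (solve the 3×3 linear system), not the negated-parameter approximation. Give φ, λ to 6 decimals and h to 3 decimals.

start: X=-3297521.9150, Y=-4296014.0116, Z=3362822.6375 m
→ Helmert⁻¹: X=-3297993.6899, Y=-4295959.8626, Z=3362974.1416
→ geod (Bowring, a=6378206.400): φ=32.01253800°, λ=-127.51332600°, h=2911.5010 m

φ=32.012538°, λ=-127.513326°, h=2911.501 m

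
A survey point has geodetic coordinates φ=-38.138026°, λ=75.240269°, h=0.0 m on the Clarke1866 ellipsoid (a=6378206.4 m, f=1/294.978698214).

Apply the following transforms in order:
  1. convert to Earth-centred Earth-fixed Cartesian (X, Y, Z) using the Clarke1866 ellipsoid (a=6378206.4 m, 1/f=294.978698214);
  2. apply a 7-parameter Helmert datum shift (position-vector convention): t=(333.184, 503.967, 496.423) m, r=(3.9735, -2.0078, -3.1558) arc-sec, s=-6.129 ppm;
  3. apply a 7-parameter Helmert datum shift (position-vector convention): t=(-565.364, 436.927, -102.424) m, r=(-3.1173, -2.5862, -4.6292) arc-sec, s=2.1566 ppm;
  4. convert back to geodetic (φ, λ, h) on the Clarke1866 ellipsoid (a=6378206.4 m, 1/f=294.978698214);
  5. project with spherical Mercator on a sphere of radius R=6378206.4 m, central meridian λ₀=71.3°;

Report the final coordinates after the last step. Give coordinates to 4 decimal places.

E=438880.3255 m, N=-4597849.1941 m

start: φ=-38.138026°, λ=75.240269°, h=0.000 m
→ ECEF (a=6378206.400, f=1/294.978698214): X=1279718.1883, Y=4857359.3841, Z=-3917310.6818
→ Helmert 7p (PV): X=1280155.9761, Y=4857889.4640, Z=-3916684.2208
→ Helmert 7p (PV): X=1279751.5072, Y=4858248.9435, Z=-3916852.4585
→ geod (Bowring, a=6378206.400): φ=-38.12994630°, λ=75.24248615°, h=400.3373 m
→ merc (R=6378206.4, λ₀=71.3°): E=438880.3255, N=-4597849.1941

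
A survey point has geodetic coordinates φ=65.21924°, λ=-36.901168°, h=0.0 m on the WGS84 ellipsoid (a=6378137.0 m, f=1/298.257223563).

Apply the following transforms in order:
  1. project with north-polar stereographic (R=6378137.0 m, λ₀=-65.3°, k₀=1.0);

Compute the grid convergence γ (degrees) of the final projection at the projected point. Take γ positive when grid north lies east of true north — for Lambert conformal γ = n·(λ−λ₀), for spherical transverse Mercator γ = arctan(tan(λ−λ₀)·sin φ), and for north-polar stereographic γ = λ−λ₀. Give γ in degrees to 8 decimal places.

start: φ=65.219240°, λ=-36.901168°, h=0.000 m
→ into stereo (λ₀=-65.3°): φ=65.21924000°, λ−λ₀=28.39883200°
convergence γ = 28.39883200°

28.39883200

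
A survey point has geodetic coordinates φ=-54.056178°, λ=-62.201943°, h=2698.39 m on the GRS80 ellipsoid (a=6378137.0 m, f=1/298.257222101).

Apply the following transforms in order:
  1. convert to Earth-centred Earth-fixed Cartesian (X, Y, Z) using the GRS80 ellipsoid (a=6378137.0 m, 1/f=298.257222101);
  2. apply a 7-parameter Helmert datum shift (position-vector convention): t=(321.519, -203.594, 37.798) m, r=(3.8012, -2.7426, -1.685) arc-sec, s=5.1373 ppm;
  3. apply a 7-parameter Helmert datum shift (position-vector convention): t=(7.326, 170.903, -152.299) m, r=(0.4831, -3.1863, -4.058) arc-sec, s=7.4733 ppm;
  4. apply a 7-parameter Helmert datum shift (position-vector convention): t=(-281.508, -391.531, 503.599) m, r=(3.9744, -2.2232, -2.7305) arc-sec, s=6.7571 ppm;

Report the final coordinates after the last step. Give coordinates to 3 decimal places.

start: φ=-54.056178°, λ=-62.201943°, h=2698.390 m
→ ECEF (a=6378137.000, f=1/298.257222101): X=1750580.8767, Y=-3320545.0178, Z=-5142601.3234
→ Helmert 7p (PV): X=1750952.6419, Y=-3320685.1991, Z=-5142627.8615
→ Helmert 7p (PV): X=1750987.1645, Y=-3320561.5158, Z=-5142799.3222
→ Helmert 7p (PV): X=1750728.9621, Y=-3320899.5692, Z=-5142375.5832

X=1750728.962 m, Y=-3320899.569 m, Z=-5142375.583 m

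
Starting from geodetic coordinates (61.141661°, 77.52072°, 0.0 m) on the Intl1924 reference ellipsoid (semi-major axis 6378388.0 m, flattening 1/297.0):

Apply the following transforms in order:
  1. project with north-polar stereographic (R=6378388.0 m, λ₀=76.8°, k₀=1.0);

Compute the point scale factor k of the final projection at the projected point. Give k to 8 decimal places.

start: φ=61.141661°, λ=77.520720°, h=0.000 m
→ into stereo (λ₀=76.8°): φ=61.14166100°, λ−λ₀=0.72072000°
scale k = 1.06620283

1.06620283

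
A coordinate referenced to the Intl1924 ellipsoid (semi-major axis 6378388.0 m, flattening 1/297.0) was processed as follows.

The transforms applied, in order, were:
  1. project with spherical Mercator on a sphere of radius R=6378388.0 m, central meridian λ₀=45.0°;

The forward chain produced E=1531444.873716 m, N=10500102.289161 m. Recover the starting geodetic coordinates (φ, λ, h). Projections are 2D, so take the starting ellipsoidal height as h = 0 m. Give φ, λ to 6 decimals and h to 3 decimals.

φ=68.176638°, λ=58.756662°, h=0.000 m

start: E=1531444.8737, N=10500102.2892 m
→ merc⁻¹: φ=68.17663800°, λ=58.75666200°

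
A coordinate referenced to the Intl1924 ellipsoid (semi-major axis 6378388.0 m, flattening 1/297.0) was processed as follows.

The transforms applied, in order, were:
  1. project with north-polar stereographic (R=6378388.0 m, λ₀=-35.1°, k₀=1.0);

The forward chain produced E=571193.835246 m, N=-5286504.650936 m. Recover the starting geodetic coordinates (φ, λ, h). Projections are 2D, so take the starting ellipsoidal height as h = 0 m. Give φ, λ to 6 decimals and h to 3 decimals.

start: E=571193.8352, N=-5286504.6509 m
→ stereo⁻¹: φ=44.74534700°, λ=-28.93325500°

φ=44.745347°, λ=-28.933255°, h=0.000 m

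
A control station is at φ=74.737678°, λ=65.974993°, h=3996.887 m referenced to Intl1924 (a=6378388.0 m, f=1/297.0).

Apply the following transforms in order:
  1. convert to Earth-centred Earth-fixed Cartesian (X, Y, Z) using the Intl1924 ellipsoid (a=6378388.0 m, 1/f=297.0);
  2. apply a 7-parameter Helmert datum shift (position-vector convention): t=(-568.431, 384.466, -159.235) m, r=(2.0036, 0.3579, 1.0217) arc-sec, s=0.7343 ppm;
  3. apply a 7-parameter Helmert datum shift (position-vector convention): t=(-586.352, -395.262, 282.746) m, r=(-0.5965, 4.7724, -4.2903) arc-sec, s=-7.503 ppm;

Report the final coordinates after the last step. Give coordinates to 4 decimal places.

start: φ=74.737678°, λ=65.974993°, h=3996.887 m
→ ECEF (a=6378388.000, f=1/297.0): X=686172.9192, Y=1539361.1017, Z=6135126.6411
→ Helmert 7p (PV): X=685608.0124, Y=1539690.5019, Z=6134985.6734
→ Helmert 7p (PV): X=685190.4872, Y=1539287.1688, Z=6135202.0731

X=685190.4872 m, Y=1539287.1688 m, Z=6135202.0731 m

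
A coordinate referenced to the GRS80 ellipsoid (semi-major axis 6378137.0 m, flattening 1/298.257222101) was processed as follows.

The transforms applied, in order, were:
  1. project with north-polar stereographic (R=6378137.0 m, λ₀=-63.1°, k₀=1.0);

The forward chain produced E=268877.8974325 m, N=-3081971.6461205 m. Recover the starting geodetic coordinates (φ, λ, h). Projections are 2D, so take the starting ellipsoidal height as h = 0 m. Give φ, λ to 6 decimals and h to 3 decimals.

start: E=268877.8974, N=-3081971.6461 m
→ stereo⁻¹: φ=62.73542100°, λ=-58.11401600°

φ=62.735421°, λ=-58.114016°, h=0.000 m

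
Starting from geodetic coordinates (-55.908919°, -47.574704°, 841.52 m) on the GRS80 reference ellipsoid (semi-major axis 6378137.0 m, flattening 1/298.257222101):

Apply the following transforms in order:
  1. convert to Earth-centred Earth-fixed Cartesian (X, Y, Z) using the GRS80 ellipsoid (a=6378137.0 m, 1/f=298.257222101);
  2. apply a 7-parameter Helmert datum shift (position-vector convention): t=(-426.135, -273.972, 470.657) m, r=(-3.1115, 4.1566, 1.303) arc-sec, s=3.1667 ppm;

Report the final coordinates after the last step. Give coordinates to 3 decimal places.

start: φ=-55.908919°, λ=-47.574704°, h=841.520 m
→ ECEF (a=6378137.000, f=1/298.257222101): X=2417677.0548, Y=-2645347.7851, Z=-5259461.6558
→ Helmert 7p (PV): X=2417169.2992, Y=-2645694.2004, Z=-5259016.4694

X=2417169.299 m, Y=-2645694.200 m, Z=-5259016.469 m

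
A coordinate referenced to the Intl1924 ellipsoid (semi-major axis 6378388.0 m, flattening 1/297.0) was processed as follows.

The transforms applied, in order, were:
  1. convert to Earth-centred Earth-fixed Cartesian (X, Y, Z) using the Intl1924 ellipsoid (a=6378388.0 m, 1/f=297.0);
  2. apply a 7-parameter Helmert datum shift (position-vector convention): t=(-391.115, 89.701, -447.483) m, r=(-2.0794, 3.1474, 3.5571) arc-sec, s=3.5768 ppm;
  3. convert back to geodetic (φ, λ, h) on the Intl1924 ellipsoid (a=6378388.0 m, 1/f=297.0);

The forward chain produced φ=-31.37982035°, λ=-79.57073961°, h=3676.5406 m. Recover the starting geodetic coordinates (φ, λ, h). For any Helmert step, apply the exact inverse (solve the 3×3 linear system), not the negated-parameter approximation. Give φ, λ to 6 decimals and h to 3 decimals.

start: φ=-31.379820°, λ=-79.570740°, h=3676.541 m
→ ECEF (a=6378388.000, f=1/297.0): X=987210.5969, Y=-5363459.3696, Z=-3303881.1436
→ Helmert⁻¹: X=987556.0916, Y=-5363513.6141, Z=-3303460.8465
→ geod (Bowring, a=6378388.000): φ=-31.37604200°, λ=-79.56727300°, h=3556.6500 m

φ=-31.376042°, λ=-79.567273°, h=3556.650 m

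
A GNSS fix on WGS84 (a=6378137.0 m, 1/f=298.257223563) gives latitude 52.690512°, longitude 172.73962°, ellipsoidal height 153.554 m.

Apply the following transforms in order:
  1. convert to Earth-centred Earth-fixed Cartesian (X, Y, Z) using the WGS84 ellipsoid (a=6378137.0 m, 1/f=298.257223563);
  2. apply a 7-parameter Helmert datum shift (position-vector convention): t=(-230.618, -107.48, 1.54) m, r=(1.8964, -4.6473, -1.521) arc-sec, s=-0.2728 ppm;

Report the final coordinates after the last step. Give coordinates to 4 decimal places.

X=-3843498.8789 m, Y=489493.4232 m, Z=5049782.4969 m

start: φ=52.690512°, λ=172.739620°, h=153.554 m
→ ECEF (a=6378137.000, f=1/298.257223563): X=-3843159.1426, Y=489619.1257, Z=5049864.4221
→ Helmert 7p (PV): X=-3843498.8789, Y=489493.4232, Z=5049782.4969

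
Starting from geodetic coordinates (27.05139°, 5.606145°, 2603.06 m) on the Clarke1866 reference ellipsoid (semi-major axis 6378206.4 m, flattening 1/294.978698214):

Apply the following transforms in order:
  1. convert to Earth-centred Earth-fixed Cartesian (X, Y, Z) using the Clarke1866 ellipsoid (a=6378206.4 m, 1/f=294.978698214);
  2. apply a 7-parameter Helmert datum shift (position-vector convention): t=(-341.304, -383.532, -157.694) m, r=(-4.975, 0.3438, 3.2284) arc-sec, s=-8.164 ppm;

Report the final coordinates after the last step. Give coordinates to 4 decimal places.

start: φ=27.051390°, λ=5.606145°, h=2603.060 m
→ ECEF (a=6378206.400, f=1/294.978698214): X=5659522.7687, Y=555533.8878, Z=2884309.7824
→ Helmert 7p (PV): X=5659131.3729, Y=555303.9685, Z=2884105.7087

X=5659131.3729 m, Y=555303.9685 m, Z=2884105.7087 m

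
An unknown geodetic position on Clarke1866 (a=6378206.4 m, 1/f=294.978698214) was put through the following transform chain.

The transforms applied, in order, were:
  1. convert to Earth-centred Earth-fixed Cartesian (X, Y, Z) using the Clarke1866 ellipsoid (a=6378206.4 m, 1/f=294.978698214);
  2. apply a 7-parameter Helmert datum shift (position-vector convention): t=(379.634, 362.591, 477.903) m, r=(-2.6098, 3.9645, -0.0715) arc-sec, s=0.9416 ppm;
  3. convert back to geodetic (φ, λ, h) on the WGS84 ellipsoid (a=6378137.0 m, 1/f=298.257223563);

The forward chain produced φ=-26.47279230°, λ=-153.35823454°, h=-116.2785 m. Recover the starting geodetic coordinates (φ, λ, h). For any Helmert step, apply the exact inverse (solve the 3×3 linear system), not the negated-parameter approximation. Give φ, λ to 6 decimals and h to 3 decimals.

start: φ=-26.472792°, λ=-153.358235°, h=-116.278 m
→ ECEF (a=6378137.000, f=1/298.257223563): X=-5106492.4735, Y=-2561798.4279, Z=-2825994.9541
→ Helmert⁻¹: X=-5106812.0823, Y=-2562124.6125, Z=-2826600.7686
→ geod (Bowring, a=6378206.400): φ=-26.47765900°, λ=-153.35674800°, h=518.2000 m

φ=-26.477659°, λ=-153.356748°, h=518.200 m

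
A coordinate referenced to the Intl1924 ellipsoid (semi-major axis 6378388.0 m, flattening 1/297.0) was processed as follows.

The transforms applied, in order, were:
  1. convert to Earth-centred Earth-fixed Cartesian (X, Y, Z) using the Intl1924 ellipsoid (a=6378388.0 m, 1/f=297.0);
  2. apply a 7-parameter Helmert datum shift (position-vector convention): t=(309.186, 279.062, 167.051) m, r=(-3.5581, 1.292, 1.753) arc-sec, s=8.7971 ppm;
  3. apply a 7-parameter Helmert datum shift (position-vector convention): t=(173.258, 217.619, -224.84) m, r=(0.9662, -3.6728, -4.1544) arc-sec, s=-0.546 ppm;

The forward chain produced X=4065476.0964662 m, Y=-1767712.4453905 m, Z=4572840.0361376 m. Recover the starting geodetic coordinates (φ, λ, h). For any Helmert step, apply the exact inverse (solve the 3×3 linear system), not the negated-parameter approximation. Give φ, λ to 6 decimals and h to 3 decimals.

φ=46.082697°, λ=-23.508034°, h=1498.656 m

start: X=4065476.0965, Y=-1767712.4454, Z=4572840.0361 m
→ Helmert⁻¹: X=4065422.0921, Y=-1767827.7264, Z=4573003.2641
→ Helmert⁻¹: X=4065033.4746, Y=-1768204.6635, Z=4572790.9465
→ geod (Bowring, a=6378388.000): φ=46.08269700°, λ=-23.50803400°, h=1498.6560 m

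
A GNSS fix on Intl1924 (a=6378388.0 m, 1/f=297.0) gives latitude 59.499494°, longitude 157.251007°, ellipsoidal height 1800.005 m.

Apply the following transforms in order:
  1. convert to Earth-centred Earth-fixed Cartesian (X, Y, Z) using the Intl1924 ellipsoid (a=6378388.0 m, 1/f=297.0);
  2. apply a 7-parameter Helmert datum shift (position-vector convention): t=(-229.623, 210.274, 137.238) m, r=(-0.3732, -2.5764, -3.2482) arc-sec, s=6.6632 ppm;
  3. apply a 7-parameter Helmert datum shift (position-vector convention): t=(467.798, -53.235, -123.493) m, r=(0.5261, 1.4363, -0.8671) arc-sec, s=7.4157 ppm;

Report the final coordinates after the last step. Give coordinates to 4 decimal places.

start: φ=59.499494°, λ=157.251007°, h=1800.005 m
→ ECEF (a=6378388.000, f=1/297.0): X=-2993807.0284, Y=1255345.6073, Z=5474054.5599
→ Helmert 7p (PV): X=-2994105.2062, Y=1255621.2963, Z=5474188.6062
→ Helmert 7p (PV): X=-2993616.2140, Y=1255575.9968, Z=5474129.7600

X=-2993616.2140 m, Y=1255575.9968 m, Z=5474129.7600 m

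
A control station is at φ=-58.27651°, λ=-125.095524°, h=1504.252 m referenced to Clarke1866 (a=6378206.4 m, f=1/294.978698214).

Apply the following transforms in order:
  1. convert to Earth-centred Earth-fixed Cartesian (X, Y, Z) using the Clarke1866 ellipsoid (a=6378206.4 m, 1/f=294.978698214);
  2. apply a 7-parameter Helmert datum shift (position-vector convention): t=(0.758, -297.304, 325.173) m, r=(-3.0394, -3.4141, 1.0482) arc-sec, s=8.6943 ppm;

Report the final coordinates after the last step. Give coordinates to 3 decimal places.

start: φ=-58.276510°, λ=-125.095524°, h=1504.252 m
→ ECEF (a=6378206.400, f=1/294.978698214): X=-1933426.8305, Y=-2751444.9936, Z=-5403075.1235
→ Helmert 7p (PV): X=-1933339.4672, Y=-2751855.6622, Z=-5402788.3848

X=-1933339.467 m, Y=-2751855.662 m, Z=-5402788.385 m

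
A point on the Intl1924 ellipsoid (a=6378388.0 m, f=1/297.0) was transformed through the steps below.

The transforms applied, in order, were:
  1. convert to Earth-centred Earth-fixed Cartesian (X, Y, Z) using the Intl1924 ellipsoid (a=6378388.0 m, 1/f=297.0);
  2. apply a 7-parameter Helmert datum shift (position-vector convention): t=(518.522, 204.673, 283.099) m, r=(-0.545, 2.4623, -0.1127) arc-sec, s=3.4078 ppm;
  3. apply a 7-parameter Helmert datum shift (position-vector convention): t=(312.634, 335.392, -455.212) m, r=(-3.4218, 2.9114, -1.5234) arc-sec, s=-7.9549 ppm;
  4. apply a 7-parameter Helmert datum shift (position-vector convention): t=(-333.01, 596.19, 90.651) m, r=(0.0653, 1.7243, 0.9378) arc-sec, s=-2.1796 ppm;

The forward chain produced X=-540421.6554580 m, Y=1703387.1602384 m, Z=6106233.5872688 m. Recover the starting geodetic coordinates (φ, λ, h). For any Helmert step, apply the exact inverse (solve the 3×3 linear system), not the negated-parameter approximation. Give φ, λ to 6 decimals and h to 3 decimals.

start: X=-540421.6555, Y=1703387.1602, Z=6106233.5873 m
→ Helmert⁻¹: X=-540133.1260, Y=1702799.0705, Z=6106151.1908
→ Helmert⁻¹: X=-540548.8272, Y=1702371.9234, Z=6106675.5922
→ Helmert⁻¹: X=-541139.3306, Y=1702145.0197, Z=6106369.7214
→ geod (Bowring, a=6378388.000): φ=73.79975400°, λ=107.63629900°, h=3626.2840 m

φ=73.799754°, λ=107.636299°, h=3626.284 m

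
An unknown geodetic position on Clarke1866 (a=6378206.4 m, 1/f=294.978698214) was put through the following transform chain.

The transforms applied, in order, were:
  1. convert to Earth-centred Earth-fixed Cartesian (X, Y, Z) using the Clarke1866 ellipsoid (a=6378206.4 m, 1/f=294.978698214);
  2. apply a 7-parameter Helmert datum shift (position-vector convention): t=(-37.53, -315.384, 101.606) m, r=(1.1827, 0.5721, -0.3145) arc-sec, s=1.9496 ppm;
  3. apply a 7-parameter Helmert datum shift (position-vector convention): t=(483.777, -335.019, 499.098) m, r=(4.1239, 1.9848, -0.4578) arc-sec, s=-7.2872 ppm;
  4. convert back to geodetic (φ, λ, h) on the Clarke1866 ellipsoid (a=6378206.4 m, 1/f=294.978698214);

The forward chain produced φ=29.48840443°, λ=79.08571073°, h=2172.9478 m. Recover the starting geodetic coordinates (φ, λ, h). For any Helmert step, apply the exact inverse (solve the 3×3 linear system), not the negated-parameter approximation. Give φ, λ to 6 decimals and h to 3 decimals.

φ=29.479910°, λ=79.092259°, h=2393.293 m

start: φ=29.488404°, λ=79.085711°, h=2172.948 m
→ ECEF (a=6378206.400, f=1/294.978698214): X=1052428.1145, Y=5457850.8359, Z=3122034.3251
→ Helmert⁻¹: X=1051909.8523, Y=5458290.3728, Z=3121458.9677
→ Helmert⁻¹: X=1051928.3511, Y=5458614.6160, Z=3121322.8949
→ geod (Bowring, a=6378206.400): φ=29.47991000°, λ=79.09225900°, h=2393.2930 m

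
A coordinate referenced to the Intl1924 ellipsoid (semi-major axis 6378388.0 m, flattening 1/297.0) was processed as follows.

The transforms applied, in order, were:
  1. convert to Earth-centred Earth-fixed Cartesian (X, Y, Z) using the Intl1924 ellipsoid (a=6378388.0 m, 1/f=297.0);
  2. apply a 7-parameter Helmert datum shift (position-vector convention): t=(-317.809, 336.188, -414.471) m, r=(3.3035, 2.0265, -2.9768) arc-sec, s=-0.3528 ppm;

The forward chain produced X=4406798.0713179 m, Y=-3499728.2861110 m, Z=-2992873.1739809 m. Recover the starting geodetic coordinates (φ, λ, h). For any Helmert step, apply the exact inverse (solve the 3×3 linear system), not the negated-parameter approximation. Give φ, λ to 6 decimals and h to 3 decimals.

start: X=4406798.0713, Y=-3499728.2861, Z=-2992873.1740 m
→ Helmert⁻¹: X=4407197.3468, Y=-3500050.0297, Z=-2992360.4029
→ geod (Bowring, a=6378388.000): φ=-28.15994000°, λ=-38.45543800°, h=370.4680 m

φ=-28.159940°, λ=-38.455438°, h=370.468 m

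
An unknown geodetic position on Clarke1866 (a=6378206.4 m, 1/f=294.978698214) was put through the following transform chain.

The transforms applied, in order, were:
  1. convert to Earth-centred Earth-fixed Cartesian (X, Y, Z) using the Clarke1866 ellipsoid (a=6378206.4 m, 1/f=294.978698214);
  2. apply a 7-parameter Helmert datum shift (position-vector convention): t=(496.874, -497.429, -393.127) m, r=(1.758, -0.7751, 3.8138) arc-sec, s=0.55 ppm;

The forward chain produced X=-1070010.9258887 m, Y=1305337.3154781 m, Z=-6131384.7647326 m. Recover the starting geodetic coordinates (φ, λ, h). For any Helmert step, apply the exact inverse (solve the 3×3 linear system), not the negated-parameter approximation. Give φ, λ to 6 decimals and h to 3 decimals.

start: X=-1070010.9259, Y=1305337.3155, Z=-6131384.7647 m
→ Helmert⁻¹: X=-1070506.1061, Y=1305801.5651, Z=-6130995.3723
→ geod (Bowring, a=6378206.400): φ=-74.70136600°, λ=129.34516200°, h=1160.3500 m

φ=-74.701366°, λ=129.345162°, h=1160.350 m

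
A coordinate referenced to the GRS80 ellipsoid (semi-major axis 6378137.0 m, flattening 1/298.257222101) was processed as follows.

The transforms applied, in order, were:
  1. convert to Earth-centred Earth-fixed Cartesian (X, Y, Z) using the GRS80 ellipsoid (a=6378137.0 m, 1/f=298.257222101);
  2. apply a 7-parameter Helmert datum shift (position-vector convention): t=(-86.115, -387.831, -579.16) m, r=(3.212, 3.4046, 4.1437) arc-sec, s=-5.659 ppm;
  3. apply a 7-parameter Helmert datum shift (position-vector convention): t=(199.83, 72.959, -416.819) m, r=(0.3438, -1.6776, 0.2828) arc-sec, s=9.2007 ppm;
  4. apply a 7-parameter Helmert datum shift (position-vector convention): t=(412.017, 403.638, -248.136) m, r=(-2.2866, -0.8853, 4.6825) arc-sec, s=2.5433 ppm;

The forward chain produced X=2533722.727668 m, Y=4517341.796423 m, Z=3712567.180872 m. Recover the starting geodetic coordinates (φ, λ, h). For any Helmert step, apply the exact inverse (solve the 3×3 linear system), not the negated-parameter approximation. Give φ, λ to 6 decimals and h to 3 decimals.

φ=35.825825°, λ=60.714789°, h=2104.610 m

start: X=2533722.7277, Y=4517341.7964, Z=3712567.1809 m
→ Helmert⁻¹: X=2533422.7418, Y=4516827.9986, Z=3712845.0729
→ Helmert⁻¹: X=2533235.9975, Y=4516716.1986, Z=3713199.5958
→ Helmert⁻¹: X=2533365.8951, Y=4517136.5303, Z=3713771.2460
→ geod (Bowring, a=6378137.000): φ=35.82582500°, λ=60.71478900°, h=2104.6100 m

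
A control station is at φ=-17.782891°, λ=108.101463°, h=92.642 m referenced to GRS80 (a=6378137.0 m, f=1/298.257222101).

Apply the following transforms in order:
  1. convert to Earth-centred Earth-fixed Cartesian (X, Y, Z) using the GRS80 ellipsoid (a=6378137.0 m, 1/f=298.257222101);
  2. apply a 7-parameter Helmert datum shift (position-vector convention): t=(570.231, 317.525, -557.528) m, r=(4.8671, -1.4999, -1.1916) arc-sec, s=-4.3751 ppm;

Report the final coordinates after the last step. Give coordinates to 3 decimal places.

start: φ=-17.782891°, λ=108.101463°, h=92.642 m
→ ECEF (a=6378137.000, f=1/298.257222101): X=-1887624.4920, Y=5774695.0660, Z=-1935545.3979
→ Helmert 7p (PV): X=-1886998.5673, Y=5775043.9026, Z=-1935971.9227

X=-1886998.567 m, Y=5775043.903 m, Z=-1935971.923 m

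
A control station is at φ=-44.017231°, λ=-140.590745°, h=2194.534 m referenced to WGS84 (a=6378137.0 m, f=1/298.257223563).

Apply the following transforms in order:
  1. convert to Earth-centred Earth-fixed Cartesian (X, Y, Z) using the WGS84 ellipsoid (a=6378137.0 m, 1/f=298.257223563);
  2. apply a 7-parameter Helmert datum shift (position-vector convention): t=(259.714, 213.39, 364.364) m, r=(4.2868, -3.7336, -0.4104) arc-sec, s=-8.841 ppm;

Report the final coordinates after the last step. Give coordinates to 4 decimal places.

start: φ=-44.017231°, λ=-140.590745°, h=2194.534 m
→ ECEF (a=6378137.000, f=1/298.257223563): X=-3550799.2453, Y=-2917620.0607, Z=-4410993.5706
→ Helmert 7p (PV): X=-3550434.1011, Y=-2917282.1383, Z=-4410715.1179

X=-3550434.1011 m, Y=-2917282.1383 m, Z=-4410715.1179 m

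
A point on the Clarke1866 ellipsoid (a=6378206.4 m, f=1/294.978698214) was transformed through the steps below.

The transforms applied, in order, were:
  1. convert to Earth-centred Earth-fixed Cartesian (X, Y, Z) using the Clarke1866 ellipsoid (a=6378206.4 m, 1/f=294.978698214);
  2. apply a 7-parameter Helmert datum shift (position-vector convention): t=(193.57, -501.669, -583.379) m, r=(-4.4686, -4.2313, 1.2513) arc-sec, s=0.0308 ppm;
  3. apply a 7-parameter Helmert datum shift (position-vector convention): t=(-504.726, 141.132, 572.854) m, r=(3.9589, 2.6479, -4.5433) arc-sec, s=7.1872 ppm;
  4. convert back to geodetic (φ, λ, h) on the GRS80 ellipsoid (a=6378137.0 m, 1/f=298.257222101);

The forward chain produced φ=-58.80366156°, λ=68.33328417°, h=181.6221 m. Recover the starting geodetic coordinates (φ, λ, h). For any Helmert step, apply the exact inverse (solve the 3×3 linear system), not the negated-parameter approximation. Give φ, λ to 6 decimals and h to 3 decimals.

φ=-58.802085°, λ=68.332255°, h=464.276 m

start: φ=-58.803662°, λ=68.333284°, h=181.622 m
→ ECEF (a=6378137.000, f=1/298.257222101): X=1222781.5640, Y=3077917.8132, Z=-5432795.1646
→ Helmert⁻¹: X=1223279.4578, Y=3077677.2211, Z=-5433372.3352
→ Helmert⁻¹: X=1222993.0775, Y=3078289.0732, Z=-5432747.1880
→ geod (Bowring, a=6378206.400): φ=-58.80208500°, λ=68.33225500°, h=464.2760 m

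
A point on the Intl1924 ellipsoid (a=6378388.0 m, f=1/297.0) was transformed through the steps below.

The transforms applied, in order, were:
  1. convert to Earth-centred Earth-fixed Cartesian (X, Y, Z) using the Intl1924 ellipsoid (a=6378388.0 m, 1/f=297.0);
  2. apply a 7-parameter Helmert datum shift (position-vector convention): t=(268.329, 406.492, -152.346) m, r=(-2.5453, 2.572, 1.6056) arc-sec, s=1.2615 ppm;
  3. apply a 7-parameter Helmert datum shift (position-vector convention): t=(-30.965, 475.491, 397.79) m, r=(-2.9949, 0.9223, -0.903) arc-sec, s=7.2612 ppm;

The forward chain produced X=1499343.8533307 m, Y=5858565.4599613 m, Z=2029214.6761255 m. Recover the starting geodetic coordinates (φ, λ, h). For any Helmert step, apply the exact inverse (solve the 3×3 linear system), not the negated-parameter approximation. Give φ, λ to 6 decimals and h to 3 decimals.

start: X=1499343.8533, Y=5858565.4600, Z=2029214.6761 m
→ Helmert⁻¹: X=1499329.2134, Y=5858024.5375, Z=2028893.9154
→ Helmert⁻¹: X=1499079.2876, Y=5857573.9476, Z=2029134.6766
→ geod (Bowring, a=6378388.000): φ=18.66842200°, λ=75.64488300°, h=1553.9390 m

φ=18.668422°, λ=75.644883°, h=1553.939 m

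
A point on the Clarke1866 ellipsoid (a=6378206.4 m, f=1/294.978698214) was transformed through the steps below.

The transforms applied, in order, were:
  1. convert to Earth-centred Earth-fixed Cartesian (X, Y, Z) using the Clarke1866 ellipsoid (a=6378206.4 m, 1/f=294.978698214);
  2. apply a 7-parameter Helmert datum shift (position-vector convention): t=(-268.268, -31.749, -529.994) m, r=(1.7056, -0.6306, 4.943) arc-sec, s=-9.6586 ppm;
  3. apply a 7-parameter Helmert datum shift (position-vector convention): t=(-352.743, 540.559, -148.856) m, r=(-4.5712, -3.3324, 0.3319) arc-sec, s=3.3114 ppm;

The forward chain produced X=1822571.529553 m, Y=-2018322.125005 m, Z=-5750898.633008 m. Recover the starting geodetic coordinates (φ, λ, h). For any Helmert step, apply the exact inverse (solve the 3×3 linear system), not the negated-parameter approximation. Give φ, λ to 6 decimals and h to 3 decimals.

start: X=1822571.5296, Y=-2018322.1250, Z=-5750898.6330 m
→ Helmert⁻¹: X=1822822.0782, Y=-2018731.4837, Z=-5750804.9222
→ Helmert⁻¹: X=1823041.9953, Y=-2018810.4699, Z=-5750319.3483
→ geod (Bowring, a=6378206.400): φ=-64.83410700°, λ=-47.91708600°, h=709.1900 m

φ=-64.834107°, λ=-47.917086°, h=709.190 m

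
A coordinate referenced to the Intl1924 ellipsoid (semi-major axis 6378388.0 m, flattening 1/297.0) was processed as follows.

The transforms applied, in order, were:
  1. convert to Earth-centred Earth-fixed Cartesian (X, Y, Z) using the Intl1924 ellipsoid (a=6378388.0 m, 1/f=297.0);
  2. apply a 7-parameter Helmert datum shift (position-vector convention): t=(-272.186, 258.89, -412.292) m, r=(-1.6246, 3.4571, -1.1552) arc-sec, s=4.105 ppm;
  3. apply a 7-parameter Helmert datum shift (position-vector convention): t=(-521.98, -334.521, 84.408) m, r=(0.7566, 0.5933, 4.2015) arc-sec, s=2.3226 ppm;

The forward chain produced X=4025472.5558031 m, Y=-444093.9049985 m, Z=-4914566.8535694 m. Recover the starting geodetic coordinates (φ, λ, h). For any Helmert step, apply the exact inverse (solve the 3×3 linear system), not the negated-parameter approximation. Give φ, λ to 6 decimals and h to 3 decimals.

φ=-50.690540°, λ=-6.293577°, h=2878.915 m

start: X=4025472.5558, Y=-444093.9050, Z=-4914566.8536 m
→ Helmert⁻¹: X=4025990.2803, Y=-443858.3879, Z=-4914626.6384
→ Helmert⁻¹: X=4026330.7888, Y=-444054.2000, Z=-4914130.1878
→ geod (Bowring, a=6378388.000): φ=-50.69054000°, λ=-6.29357700°, h=2878.9150 m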